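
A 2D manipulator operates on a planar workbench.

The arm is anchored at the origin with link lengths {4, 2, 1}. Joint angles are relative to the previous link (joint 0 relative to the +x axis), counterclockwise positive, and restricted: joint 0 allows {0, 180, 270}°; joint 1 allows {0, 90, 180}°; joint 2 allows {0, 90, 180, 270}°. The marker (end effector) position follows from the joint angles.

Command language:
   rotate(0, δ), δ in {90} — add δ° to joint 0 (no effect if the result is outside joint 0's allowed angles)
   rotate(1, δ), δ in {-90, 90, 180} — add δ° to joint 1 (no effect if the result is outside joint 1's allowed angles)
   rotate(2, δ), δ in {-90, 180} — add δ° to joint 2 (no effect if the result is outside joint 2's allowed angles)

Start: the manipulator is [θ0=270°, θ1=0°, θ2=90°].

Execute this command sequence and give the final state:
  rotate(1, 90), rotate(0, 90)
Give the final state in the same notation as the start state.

t0: [θ0=270°, θ1=0°, θ2=90°]
t=1 rotate(1, 90) ⇒ [θ0=270°, θ1=90°, θ2=90°]
t=2 rotate(0, 90) ⇒ [θ0=0°, θ1=90°, θ2=90°]

[θ0=0°, θ1=90°, θ2=90°]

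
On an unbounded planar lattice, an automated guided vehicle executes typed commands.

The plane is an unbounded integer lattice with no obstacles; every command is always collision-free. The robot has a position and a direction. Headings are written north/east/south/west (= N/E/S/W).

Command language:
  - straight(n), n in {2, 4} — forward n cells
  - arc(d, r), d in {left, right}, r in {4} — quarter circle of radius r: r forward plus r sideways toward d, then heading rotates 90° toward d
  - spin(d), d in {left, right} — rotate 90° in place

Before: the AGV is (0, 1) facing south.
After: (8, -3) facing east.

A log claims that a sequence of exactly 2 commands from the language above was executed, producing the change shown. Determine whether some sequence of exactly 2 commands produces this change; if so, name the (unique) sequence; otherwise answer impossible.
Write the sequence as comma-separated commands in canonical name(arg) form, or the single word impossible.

arc(left, 4), straight(4)

key: position moved to (8,-3) AND the heading swung to E — translation plus rotation needed
begin: (0, 1) facing south
t=1 arc(left, 4) ⇒ (4, -3) facing east
t=2 straight(4) ⇒ (8, -3) facing east
all 36 alternatives checked — unique.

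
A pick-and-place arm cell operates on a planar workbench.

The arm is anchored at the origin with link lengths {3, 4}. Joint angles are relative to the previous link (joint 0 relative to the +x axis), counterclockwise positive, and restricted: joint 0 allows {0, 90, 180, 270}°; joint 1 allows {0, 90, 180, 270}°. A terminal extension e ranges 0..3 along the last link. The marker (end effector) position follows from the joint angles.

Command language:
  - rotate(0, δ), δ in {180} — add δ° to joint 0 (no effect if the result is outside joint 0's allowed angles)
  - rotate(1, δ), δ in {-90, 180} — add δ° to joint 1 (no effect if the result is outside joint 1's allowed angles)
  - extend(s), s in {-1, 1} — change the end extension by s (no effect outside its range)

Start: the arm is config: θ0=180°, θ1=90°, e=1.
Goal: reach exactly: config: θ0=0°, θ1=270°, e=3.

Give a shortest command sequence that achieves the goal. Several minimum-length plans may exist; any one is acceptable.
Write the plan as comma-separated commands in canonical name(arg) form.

extend(1), extend(1), rotate(1, 180), rotate(0, 180)

initial: config: θ0=180°, θ1=90°, e=1
[1] after extend(1): config: θ0=180°, θ1=90°, e=2
[2] after extend(1): config: θ0=180°, θ1=90°, e=3
[3] after rotate(1, 180): config: θ0=180°, θ1=270°, e=3
[4] after rotate(0, 180): config: θ0=0°, θ1=270°, e=3
shorter routes all fall short; 4 is best.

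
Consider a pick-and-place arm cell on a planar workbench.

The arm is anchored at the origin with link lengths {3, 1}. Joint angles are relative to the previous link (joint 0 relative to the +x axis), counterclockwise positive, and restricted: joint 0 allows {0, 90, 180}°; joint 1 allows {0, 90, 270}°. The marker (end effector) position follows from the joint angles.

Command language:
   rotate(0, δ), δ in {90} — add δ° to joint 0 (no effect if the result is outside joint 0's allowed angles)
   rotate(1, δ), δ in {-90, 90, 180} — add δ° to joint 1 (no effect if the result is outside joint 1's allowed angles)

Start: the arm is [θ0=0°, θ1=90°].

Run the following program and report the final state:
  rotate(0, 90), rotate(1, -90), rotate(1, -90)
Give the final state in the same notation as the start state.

t0: [θ0=0°, θ1=90°]
[1] after rotate(0, 90): [θ0=90°, θ1=90°]
[2] after rotate(1, -90): [θ0=90°, θ1=0°]
[3] after rotate(1, -90): [θ0=90°, θ1=270°]

[θ0=90°, θ1=270°]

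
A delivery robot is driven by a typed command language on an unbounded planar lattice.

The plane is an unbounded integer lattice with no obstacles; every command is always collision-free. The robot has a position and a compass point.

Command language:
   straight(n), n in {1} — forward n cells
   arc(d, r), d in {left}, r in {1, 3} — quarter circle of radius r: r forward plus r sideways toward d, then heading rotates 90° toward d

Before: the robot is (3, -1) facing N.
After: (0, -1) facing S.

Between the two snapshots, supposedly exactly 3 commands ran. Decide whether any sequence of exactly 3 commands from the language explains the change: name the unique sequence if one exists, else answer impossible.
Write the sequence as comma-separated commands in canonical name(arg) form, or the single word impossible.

key: position moved to (0,-1) AND the heading swung to S — translation plus rotation needed
initial: (3, -1) facing N
1. arc(left, 1) → (2, 0) facing W
2. straight(1) → (1, 0) facing W
3. arc(left, 1) → (0, -1) facing S
all 27 alternatives checked — unique.

arc(left, 1), straight(1), arc(left, 1)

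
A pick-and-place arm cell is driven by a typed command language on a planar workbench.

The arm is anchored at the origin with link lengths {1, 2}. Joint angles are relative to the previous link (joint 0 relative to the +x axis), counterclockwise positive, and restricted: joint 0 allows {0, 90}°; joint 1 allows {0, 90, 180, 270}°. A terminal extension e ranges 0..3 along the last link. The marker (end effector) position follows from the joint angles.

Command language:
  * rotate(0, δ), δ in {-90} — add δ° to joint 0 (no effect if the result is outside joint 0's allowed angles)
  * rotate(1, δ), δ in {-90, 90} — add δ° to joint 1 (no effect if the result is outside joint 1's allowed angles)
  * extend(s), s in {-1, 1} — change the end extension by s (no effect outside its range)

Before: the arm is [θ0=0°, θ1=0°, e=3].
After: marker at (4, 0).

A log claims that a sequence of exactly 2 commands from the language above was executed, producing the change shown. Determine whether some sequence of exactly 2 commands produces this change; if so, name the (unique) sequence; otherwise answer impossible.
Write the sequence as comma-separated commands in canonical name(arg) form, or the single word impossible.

extend(-1), extend(-1)

begin: [θ0=0°, θ1=0°, e=3]
step 1 (extend(-1)): [θ0=0°, θ1=0°, e=2]
step 2 (extend(-1)): [θ0=0°, θ1=0°, e=1]
no rival 2-sequence matches.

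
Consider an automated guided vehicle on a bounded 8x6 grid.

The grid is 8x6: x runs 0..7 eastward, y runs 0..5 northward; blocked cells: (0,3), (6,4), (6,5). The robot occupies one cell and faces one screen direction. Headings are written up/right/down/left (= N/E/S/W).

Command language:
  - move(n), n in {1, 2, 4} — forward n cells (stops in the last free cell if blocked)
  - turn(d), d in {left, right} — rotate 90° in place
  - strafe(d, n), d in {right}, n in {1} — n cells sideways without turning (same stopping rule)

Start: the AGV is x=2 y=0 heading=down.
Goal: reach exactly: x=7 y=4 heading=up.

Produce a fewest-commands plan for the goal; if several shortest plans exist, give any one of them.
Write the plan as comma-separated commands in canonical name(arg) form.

turn(left), move(4), move(4), turn(left), move(4)

t0: x=2 y=0 heading=down
1. turn(left) → x=2 y=0 heading=right
2. move(4) → x=6 y=0 heading=right
3. move(4) → x=7 y=0 heading=right
4. turn(left) → x=7 y=0 heading=up
5. move(4) → x=7 y=4 heading=up
no 4-step plan works, so 5 is optimal.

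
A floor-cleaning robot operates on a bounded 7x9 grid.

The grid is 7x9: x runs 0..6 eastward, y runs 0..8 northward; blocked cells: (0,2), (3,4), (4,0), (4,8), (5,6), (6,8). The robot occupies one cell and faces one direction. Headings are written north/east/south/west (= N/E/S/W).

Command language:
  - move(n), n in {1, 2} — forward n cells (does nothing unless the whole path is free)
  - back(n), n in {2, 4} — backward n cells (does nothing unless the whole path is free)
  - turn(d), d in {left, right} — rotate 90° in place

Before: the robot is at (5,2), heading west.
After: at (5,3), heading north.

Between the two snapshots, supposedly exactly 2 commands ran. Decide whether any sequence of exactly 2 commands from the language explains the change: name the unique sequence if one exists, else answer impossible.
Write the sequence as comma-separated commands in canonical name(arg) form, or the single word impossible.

key: position moved to (5,3) AND the heading swung to N — translation plus rotation needed
initial: at (5,2), heading west
t=1 turn(right) ⇒ at (5,2), heading north
t=2 move(1) ⇒ at (5,3), heading north
no rival 2-sequence matches.

turn(right), move(1)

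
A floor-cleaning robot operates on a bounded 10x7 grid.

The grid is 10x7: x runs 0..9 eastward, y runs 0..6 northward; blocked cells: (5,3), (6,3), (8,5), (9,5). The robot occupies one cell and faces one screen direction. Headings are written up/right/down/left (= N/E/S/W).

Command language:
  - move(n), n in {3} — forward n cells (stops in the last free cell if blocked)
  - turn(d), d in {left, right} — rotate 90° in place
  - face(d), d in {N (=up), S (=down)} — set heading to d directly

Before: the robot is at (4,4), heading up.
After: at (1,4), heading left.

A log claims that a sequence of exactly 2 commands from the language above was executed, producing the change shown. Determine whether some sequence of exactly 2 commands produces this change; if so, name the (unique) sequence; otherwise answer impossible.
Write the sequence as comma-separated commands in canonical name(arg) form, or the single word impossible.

key: cell and facing (now W) both changed — the 2 commands mix motion and turning
start: at (4,4), heading up
t=1 turn(left) ⇒ at (4,4), heading left
t=2 move(3) ⇒ at (1,4), heading left
uniquely the one of 25 2-step routes that fits.

turn(left), move(3)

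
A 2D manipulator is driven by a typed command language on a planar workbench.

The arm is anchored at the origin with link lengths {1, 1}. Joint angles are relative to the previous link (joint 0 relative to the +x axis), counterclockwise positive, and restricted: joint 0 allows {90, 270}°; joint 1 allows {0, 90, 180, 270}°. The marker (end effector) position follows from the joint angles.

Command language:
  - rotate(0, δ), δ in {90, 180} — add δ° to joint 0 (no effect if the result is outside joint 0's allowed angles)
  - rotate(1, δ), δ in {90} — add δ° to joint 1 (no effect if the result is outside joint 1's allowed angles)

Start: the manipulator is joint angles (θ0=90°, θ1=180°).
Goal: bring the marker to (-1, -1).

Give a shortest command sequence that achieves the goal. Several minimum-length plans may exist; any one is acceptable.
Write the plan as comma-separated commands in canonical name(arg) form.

rotate(1, 90), rotate(0, 180)

initial: joint angles (θ0=90°, θ1=180°)
t=1 rotate(1, 90) ⇒ joint angles (θ0=90°, θ1=270°)
t=2 rotate(0, 180) ⇒ joint angles (θ0=270°, θ1=270°)
no 1-step plan works, so 2 is optimal.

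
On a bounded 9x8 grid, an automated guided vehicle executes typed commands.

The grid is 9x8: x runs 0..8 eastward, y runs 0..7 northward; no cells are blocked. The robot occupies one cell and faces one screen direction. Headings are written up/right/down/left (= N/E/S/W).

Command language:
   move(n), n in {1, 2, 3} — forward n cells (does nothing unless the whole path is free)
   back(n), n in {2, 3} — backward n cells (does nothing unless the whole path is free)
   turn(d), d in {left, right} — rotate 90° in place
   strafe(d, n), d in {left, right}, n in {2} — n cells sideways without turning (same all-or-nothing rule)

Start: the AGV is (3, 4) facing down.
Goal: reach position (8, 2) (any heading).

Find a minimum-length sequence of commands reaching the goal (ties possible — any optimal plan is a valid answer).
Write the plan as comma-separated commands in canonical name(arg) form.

start: (3, 4) facing down
step 1 (strafe(left, 2)): (5, 4) facing down
step 2 (turn(left)): (5, 4) facing right
step 3 (strafe(right, 2)): (5, 2) facing right
step 4 (move(3)): (8, 2) facing right
no 3-step plan works, so 4 is optimal.

strafe(left, 2), turn(left), strafe(right, 2), move(3)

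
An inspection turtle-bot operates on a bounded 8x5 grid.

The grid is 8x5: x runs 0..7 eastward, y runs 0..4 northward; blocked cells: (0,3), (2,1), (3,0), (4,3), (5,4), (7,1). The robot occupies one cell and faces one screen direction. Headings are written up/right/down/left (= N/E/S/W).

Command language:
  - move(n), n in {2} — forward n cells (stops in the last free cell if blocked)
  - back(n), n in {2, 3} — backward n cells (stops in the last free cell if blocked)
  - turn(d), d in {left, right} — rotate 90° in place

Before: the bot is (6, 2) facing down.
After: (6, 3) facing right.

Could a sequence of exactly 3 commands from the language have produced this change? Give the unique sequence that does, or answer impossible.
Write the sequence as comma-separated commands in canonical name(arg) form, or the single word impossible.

key: order matters: swapping move(2) and turn(left) lands elsewhere
initial: (6, 2) facing down
step 1 (move(2)): (6, 0) facing down
step 2 (back(3)): (6, 3) facing down
step 3 (turn(left)): (6, 3) facing right
all 125 alternatives checked — unique.

move(2), back(3), turn(left)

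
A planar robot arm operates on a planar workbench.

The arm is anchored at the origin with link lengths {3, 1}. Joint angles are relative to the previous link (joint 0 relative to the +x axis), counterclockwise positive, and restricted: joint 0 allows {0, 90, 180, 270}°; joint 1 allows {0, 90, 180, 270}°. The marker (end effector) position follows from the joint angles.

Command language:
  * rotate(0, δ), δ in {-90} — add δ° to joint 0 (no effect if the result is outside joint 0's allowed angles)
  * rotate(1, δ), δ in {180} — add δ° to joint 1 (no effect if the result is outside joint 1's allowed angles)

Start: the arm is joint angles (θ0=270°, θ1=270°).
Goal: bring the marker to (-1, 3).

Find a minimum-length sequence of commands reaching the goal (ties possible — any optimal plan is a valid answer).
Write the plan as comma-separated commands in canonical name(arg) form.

begin: joint angles (θ0=270°, θ1=270°)
t=1 rotate(1, 180) ⇒ joint angles (θ0=270°, θ1=90°)
t=2 rotate(0, -90) ⇒ joint angles (θ0=180°, θ1=90°)
t=3 rotate(0, -90) ⇒ joint angles (θ0=90°, θ1=90°)
nothing shorter than 3 reaches the goal.

rotate(1, 180), rotate(0, -90), rotate(0, -90)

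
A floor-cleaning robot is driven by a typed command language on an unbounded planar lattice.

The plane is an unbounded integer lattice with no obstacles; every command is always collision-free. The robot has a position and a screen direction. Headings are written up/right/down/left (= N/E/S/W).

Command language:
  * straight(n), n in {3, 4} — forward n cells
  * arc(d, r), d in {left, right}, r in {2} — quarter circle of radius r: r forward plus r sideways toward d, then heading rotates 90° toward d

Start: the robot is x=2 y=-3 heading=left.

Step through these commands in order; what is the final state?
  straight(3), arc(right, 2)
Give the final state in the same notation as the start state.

x=-3 y=-1 heading=up

t0: x=2 y=-3 heading=left
t=1 straight(3) ⇒ x=-1 y=-3 heading=left
t=2 arc(right, 2) ⇒ x=-3 y=-1 heading=up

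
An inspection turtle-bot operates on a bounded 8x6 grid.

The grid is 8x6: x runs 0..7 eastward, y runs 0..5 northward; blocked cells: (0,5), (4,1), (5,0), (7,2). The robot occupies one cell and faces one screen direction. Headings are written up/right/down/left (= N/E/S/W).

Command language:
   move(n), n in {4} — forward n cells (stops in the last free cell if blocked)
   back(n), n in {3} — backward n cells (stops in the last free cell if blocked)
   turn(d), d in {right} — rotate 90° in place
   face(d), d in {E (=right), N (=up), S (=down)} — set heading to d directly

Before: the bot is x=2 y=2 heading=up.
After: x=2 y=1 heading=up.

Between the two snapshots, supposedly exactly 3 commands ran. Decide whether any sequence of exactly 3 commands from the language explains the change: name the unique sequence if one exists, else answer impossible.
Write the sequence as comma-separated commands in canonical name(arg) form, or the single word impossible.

key: the first back(3) runs into the grid edge before its full distance
t0: x=2 y=2 heading=up
t=1 back(3) ⇒ x=2 y=0 heading=up
t=2 move(4) ⇒ x=2 y=4 heading=up
t=3 back(3) ⇒ x=2 y=1 heading=up
all 216 alternatives checked — unique.

back(3), move(4), back(3)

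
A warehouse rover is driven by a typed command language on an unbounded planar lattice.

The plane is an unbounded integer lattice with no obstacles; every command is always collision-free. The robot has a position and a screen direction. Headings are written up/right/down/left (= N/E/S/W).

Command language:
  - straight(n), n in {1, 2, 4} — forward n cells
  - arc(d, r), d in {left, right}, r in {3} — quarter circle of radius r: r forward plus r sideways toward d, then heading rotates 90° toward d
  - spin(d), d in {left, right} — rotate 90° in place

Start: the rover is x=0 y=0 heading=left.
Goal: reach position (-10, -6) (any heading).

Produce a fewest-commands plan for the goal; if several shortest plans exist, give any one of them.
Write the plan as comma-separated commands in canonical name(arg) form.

begin: x=0 y=0 heading=left
step 1 (arc(left, 3)): x=-3 y=-3 heading=down
step 2 (arc(right, 3)): x=-6 y=-6 heading=left
step 3 (straight(4)): x=-10 y=-6 heading=left
no 2-step plan works, so 3 is optimal.

arc(left, 3), arc(right, 3), straight(4)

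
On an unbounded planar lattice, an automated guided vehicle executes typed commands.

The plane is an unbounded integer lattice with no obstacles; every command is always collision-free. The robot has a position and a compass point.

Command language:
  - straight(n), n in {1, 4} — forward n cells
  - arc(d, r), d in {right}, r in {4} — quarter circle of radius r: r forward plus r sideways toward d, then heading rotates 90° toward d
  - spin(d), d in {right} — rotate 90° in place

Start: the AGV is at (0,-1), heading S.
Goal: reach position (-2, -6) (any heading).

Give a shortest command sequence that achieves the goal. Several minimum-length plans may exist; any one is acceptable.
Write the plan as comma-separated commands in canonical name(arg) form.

straight(1), straight(4), spin(right), straight(1), straight(1)

begin: at (0,-1), heading S
1. straight(1) → at (0,-2), heading S
2. straight(4) → at (0,-6), heading S
3. spin(right) → at (0,-6), heading W
4. straight(1) → at (-1,-6), heading W
5. straight(1) → at (-2,-6), heading W
nothing shorter than 5 reaches the goal.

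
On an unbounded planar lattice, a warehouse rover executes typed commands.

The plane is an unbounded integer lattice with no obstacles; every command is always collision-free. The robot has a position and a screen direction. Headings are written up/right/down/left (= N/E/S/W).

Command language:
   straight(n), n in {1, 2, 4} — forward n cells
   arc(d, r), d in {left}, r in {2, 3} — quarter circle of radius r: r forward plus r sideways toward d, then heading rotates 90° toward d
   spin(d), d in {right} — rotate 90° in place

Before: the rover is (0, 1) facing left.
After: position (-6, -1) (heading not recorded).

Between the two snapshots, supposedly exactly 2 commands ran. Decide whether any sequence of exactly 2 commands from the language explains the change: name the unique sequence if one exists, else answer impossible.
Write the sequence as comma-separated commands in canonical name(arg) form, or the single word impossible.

key: running arc(left, 2) before straight(4) would end elsewhere — order is forced
start: (0, 1) facing left
t=1 straight(4) ⇒ (-4, 1) facing left
t=2 arc(left, 2) ⇒ (-6, -1) facing down
no rival 2-sequence matches.

straight(4), arc(left, 2)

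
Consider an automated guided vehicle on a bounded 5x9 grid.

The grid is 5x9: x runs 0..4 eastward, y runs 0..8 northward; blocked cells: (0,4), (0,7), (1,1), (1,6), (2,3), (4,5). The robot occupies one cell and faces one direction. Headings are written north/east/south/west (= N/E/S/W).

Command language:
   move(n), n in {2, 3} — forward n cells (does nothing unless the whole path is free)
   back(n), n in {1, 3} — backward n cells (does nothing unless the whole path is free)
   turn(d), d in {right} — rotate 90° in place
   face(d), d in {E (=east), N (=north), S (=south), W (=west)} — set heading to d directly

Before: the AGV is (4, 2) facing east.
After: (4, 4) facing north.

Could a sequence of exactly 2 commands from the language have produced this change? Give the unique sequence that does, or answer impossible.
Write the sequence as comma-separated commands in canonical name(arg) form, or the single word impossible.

face(N), move(2)

key: running move(2) before face(N) would end elsewhere — order is forced
t0: (4, 2) facing east
t=1 face(N) ⇒ (4, 2) facing north
t=2 move(2) ⇒ (4, 4) facing north
no other 2-command option fits: unique.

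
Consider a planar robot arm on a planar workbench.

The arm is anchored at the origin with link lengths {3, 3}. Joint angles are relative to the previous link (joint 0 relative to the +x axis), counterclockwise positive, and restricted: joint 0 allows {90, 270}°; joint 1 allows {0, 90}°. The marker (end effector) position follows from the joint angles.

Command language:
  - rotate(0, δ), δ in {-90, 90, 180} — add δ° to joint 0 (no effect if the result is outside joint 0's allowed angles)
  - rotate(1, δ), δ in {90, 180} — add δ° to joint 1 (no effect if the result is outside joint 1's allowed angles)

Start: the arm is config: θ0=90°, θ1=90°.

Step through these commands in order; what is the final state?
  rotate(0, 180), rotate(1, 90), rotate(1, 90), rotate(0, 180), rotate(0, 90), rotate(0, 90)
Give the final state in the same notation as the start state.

from: config: θ0=90°, θ1=90°
1. rotate(0, 180) → config: θ0=270°, θ1=90°
2. rotate(1, 90) → config: θ0=270°, θ1=90°
3. rotate(1, 90) → config: θ0=270°, θ1=90°
4. rotate(0, 180) → config: θ0=90°, θ1=90°
5. rotate(0, 90) → config: θ0=90°, θ1=90°
6. rotate(0, 90) → config: θ0=90°, θ1=90°

config: θ0=90°, θ1=90°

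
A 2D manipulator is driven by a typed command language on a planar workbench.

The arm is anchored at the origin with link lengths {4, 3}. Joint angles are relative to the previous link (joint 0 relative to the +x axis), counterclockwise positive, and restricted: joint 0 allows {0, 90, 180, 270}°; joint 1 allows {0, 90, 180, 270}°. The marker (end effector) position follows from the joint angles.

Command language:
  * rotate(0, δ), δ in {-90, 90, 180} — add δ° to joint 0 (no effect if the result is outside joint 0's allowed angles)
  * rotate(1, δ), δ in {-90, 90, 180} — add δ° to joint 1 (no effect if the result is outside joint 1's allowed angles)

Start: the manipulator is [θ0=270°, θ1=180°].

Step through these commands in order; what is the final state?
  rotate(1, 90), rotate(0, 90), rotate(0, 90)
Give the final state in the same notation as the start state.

from: [θ0=270°, θ1=180°]
[1] after rotate(1, 90): [θ0=270°, θ1=270°]
[2] after rotate(0, 90): [θ0=0°, θ1=270°]
[3] after rotate(0, 90): [θ0=90°, θ1=270°]

[θ0=90°, θ1=270°]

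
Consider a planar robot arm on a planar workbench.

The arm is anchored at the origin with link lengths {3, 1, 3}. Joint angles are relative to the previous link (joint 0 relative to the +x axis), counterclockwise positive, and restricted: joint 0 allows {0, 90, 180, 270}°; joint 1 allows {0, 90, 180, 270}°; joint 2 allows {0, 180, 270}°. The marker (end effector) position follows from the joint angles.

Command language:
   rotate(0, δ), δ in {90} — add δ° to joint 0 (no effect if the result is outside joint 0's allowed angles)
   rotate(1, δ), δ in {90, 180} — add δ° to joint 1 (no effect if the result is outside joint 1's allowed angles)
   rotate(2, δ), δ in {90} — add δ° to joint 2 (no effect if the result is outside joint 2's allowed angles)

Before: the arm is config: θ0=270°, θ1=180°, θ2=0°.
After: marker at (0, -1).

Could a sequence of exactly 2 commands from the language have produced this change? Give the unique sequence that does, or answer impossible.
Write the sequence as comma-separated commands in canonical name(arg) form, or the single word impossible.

from: config: θ0=270°, θ1=180°, θ2=0°
t=1 rotate(0, 90) ⇒ config: θ0=0°, θ1=180°, θ2=0°
t=2 rotate(0, 90) ⇒ config: θ0=90°, θ1=180°, θ2=0°
no other 2-command option fits: unique.

rotate(0, 90), rotate(0, 90)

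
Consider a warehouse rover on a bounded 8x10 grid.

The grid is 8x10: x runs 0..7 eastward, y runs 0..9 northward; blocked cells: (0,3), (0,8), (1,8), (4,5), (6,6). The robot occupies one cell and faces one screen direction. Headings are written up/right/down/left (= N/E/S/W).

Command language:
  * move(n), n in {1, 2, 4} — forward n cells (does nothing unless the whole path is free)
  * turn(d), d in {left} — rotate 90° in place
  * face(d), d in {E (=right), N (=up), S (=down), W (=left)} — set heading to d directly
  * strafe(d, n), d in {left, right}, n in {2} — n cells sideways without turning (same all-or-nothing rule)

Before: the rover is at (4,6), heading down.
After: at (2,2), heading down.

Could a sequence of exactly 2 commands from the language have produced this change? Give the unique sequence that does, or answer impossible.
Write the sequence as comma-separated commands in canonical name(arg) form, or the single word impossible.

strafe(right, 2), move(4)

key: order matters: swapping strafe(right, 2) and move(4) lands elsewhere
initial: at (4,6), heading down
1. strafe(right, 2) → at (2,6), heading down
2. move(4) → at (2,2), heading down
no rival 2-sequence matches.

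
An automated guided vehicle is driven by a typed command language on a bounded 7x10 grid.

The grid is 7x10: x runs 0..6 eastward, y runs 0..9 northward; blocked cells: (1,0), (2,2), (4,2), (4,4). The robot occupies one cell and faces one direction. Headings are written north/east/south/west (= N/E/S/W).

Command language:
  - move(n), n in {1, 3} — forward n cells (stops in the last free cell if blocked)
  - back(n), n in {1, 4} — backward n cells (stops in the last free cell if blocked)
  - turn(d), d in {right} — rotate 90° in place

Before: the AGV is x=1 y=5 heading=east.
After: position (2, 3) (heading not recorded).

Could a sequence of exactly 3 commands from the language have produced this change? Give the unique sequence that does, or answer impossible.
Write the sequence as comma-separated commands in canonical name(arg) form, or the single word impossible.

key: move(3) is stopped early by the blocked cell at (2,2)
from: x=1 y=5 heading=east
step 1 (move(1)): x=2 y=5 heading=east
step 2 (turn(right)): x=2 y=5 heading=south
step 3 (move(3)): x=2 y=3 heading=south
no rival 3-sequence matches.

move(1), turn(right), move(3)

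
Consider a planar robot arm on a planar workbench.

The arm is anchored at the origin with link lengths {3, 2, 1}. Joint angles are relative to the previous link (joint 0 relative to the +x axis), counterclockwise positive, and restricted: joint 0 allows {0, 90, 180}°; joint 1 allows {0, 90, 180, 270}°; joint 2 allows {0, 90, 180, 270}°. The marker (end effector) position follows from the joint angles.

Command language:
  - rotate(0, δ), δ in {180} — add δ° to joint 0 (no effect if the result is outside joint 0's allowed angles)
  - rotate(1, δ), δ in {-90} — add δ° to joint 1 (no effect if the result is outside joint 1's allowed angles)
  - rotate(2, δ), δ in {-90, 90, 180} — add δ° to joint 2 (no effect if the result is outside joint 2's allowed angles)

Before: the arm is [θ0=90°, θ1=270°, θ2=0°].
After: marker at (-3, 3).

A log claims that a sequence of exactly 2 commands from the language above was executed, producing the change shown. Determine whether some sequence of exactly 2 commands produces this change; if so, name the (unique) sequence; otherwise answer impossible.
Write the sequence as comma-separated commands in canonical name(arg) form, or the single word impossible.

rotate(1, -90), rotate(1, -90)

from: [θ0=90°, θ1=270°, θ2=0°]
1. rotate(1, -90) → [θ0=90°, θ1=180°, θ2=0°]
2. rotate(1, -90) → [θ0=90°, θ1=90°, θ2=0°]
no rival 2-sequence matches.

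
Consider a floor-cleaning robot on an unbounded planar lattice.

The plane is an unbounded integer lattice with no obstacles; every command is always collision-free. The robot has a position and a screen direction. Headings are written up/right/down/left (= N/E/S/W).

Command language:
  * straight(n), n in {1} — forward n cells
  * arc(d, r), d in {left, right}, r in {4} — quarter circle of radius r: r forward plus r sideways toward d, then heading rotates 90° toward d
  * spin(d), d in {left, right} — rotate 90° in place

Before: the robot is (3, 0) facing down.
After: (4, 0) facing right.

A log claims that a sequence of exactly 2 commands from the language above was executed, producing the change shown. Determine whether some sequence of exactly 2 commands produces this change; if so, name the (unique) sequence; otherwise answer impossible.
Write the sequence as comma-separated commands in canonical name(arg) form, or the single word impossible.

spin(left), straight(1)

key: order matters: swapping spin(left) and straight(1) lands elsewhere
t0: (3, 0) facing down
step 1 (spin(left)): (3, 0) facing right
step 2 (straight(1)): (4, 0) facing right
uniquely the one of 25 2-step routes that fits.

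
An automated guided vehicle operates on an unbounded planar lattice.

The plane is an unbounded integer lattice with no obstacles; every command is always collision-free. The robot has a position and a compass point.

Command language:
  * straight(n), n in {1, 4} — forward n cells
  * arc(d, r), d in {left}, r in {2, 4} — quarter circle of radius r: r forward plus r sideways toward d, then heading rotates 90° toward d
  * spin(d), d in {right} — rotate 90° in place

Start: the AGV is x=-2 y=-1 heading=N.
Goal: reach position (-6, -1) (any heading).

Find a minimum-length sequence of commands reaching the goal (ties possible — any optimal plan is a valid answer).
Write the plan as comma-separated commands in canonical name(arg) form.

arc(left, 2), arc(left, 2)

begin: x=-2 y=-1 heading=N
[1] after arc(left, 2): x=-4 y=1 heading=W
[2] after arc(left, 2): x=-6 y=-1 heading=S
no 1-step plan works, so 2 is optimal.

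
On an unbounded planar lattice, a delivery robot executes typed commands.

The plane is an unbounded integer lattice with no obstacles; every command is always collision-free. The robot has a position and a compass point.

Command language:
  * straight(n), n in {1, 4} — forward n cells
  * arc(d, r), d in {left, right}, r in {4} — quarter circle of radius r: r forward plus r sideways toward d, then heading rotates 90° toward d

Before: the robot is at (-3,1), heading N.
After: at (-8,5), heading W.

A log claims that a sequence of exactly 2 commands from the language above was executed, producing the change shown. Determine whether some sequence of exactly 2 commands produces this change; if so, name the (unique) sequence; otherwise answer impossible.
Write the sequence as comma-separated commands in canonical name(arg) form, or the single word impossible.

key: order matters: swapping arc(left, 4) and straight(1) lands elsewhere
t0: at (-3,1), heading N
[1] after arc(left, 4): at (-7,5), heading W
[2] after straight(1): at (-8,5), heading W
no other 2-command option fits: unique.

arc(left, 4), straight(1)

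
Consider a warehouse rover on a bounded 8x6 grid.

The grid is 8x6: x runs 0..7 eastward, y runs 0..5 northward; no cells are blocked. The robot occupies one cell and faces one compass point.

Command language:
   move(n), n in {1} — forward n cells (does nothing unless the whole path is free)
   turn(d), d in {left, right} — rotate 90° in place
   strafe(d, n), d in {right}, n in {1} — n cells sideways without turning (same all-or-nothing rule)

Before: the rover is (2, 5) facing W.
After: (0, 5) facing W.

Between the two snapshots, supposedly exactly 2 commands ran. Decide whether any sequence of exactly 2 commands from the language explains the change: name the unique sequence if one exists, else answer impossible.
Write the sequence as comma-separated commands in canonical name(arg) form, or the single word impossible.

key: heading stays W — no command in the sequence turns
t0: (2, 5) facing W
[1] after move(1): (1, 5) facing W
[2] after move(1): (0, 5) facing W
all 16 alternatives checked — unique.

move(1), move(1)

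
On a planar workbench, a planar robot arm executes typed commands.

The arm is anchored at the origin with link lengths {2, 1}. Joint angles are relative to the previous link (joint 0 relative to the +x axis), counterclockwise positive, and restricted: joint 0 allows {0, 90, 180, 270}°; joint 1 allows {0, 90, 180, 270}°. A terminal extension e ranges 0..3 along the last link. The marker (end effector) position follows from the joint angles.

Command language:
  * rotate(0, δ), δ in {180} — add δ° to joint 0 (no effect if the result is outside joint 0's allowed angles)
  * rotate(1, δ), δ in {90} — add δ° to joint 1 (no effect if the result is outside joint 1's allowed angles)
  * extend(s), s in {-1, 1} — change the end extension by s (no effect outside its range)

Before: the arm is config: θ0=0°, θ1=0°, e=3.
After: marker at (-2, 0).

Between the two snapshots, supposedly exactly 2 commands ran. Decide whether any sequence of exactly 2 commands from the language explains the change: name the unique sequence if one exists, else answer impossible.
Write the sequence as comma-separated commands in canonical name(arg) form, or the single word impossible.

rotate(1, 90), rotate(1, 90)

initial: config: θ0=0°, θ1=0°, e=3
1. rotate(1, 90) → config: θ0=0°, θ1=90°, e=3
2. rotate(1, 90) → config: θ0=0°, θ1=180°, e=3
no rival 2-sequence matches.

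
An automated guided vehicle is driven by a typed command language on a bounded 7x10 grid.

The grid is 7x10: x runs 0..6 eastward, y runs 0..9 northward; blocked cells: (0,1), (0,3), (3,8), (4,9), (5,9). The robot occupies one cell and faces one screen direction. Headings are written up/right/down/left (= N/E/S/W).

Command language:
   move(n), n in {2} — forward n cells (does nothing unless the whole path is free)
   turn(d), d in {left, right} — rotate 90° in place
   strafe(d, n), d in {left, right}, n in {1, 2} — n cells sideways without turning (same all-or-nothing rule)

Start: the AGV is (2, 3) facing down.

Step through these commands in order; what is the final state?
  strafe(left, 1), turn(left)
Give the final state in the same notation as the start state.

(3, 3) facing right

t0: (2, 3) facing down
step 1 (strafe(left, 1)): (3, 3) facing down
step 2 (turn(left)): (3, 3) facing right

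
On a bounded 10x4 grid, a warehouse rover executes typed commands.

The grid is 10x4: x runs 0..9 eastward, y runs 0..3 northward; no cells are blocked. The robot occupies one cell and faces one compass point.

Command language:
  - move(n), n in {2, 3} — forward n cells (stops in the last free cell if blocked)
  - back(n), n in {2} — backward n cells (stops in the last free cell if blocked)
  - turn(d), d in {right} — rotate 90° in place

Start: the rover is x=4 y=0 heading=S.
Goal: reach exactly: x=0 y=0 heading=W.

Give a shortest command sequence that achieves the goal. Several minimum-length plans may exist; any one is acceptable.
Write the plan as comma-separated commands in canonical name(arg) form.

t0: x=4 y=0 heading=S
t=1 turn(right) ⇒ x=4 y=0 heading=W
t=2 move(3) ⇒ x=1 y=0 heading=W
t=3 move(3) ⇒ x=0 y=0 heading=W
no 2-step plan works, so 3 is optimal.

turn(right), move(3), move(3)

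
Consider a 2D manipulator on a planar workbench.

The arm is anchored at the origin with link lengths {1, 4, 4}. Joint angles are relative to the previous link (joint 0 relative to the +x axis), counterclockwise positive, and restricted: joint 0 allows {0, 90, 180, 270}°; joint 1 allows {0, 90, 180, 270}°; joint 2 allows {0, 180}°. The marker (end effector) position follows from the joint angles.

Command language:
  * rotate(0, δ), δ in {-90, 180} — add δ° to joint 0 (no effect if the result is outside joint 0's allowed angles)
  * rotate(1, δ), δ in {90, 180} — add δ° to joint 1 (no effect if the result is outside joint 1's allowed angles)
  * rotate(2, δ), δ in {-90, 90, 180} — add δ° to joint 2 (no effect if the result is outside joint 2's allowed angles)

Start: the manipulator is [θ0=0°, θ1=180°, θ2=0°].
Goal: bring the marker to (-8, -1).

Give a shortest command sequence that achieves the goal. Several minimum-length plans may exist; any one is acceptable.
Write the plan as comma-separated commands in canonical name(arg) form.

begin: [θ0=0°, θ1=180°, θ2=0°]
t=1 rotate(0, -90) ⇒ [θ0=270°, θ1=180°, θ2=0°]
t=2 rotate(1, 90) ⇒ [θ0=270°, θ1=270°, θ2=0°]
minimal: 2 command(s), checked below 2.

rotate(0, -90), rotate(1, 90)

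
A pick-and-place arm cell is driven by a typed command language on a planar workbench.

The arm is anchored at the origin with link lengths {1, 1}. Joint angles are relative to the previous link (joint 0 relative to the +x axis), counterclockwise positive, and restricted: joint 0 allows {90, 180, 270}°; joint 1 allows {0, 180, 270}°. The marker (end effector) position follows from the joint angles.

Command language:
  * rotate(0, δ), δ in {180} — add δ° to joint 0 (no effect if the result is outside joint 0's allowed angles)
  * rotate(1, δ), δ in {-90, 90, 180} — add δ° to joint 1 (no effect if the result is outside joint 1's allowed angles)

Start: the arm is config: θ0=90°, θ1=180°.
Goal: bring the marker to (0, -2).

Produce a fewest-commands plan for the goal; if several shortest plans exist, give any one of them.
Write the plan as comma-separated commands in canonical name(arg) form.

rotate(0, 180), rotate(1, 180)

initial: config: θ0=90°, θ1=180°
1. rotate(0, 180) → config: θ0=270°, θ1=180°
2. rotate(1, 180) → config: θ0=270°, θ1=0°
no 1-step plan works, so 2 is optimal.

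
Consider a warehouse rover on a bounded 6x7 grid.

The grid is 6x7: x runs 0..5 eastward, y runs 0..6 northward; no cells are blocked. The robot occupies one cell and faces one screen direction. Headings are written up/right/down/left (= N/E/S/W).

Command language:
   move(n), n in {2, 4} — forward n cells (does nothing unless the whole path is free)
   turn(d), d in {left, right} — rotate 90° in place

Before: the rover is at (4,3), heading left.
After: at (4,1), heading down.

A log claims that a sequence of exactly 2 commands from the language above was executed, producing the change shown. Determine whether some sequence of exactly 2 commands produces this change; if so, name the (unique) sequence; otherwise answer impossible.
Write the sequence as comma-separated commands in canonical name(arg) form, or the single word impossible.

turn(left), move(2)

key: running move(2) before turn(left) would end elsewhere — order is forced
t0: at (4,3), heading left
1. turn(left) → at (4,3), heading down
2. move(2) → at (4,1), heading down
all 16 alternatives checked — unique.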